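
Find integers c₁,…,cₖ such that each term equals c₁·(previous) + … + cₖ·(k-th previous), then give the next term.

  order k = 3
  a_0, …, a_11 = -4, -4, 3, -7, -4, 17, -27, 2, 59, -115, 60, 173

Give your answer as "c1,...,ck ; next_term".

-1,-1,2 ; -463

  a_3 = -1·3 + -1·-4 + 2·-4 = -7
  a_4 = -1·-7 + -1·3 + 2·-4 = -4
  a_5 = -1·-4 + -1·-7 + 2·3 = 17
  a_6 = -1·17 + -1·-4 + 2·-7 = -27
  a_7 = -1·-27 + -1·17 + 2·-4 = 2
  a_8 = -1·2 + -1·-27 + 2·17 = 59
  a_9 = -1·59 + -1·2 + 2·-27 = -115
  a_10 = -1·-115 + -1·59 + 2·2 = 60
  a_11 = -1·60 + -1·-115 + 2·59 = 173
  a_12 = -1·173 + -1·60 + 2·-115 = -463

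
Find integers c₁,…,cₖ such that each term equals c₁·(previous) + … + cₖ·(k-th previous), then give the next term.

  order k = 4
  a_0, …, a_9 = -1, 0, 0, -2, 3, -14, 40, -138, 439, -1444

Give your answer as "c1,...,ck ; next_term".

  a_4 = -2·-2 + 4·0 + 0·0 + 1·-1 = 3
  a_5 = -2·3 + 4·-2 + 0·0 + 1·0 = -14
  a_6 = -2·-14 + 4·3 + 0·-2 + 1·0 = 40
  a_7 = -2·40 + 4·-14 + 0·3 + 1·-2 = -138
  a_8 = -2·-138 + 4·40 + 0·-14 + 1·3 = 439
  a_9 = -2·439 + 4·-138 + 0·40 + 1·-14 = -1444
  a_10 = -2·-1444 + 4·439 + 0·-138 + 1·40 = 4684

-2,4,0,1 ; 4684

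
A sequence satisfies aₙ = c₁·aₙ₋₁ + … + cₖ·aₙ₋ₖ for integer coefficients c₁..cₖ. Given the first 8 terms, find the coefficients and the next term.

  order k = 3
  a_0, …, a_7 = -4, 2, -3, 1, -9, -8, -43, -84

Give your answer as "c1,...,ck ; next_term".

1,4,1 ; -264

  a_3 = 1·-3 + 4·2 + 1·-4 = 1
  a_4 = 1·1 + 4·-3 + 1·2 = -9
  a_5 = 1·-9 + 4·1 + 1·-3 = -8
  a_6 = 1·-8 + 4·-9 + 1·1 = -43
  a_7 = 1·-43 + 4·-8 + 1·-9 = -84
  a_8 = 1·-84 + 4·-43 + 1·-8 = -264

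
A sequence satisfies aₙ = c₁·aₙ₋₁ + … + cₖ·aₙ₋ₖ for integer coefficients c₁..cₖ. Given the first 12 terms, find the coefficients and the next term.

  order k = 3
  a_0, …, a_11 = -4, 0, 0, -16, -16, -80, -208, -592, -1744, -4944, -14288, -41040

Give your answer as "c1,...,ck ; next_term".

1,4,4 ; -117968

  a_3 = 1·0 + 4·0 + 4·-4 = -16
  a_4 = 1·-16 + 4·0 + 4·0 = -16
  a_5 = 1·-16 + 4·-16 + 4·0 = -80
  a_6 = 1·-80 + 4·-16 + 4·-16 = -208
  a_7 = 1·-208 + 4·-80 + 4·-16 = -592
  a_8 = 1·-592 + 4·-208 + 4·-80 = -1744
  a_9 = 1·-1744 + 4·-592 + 4·-208 = -4944
  a_10 = 1·-4944 + 4·-1744 + 4·-592 = -14288
  a_11 = 1·-14288 + 4·-4944 + 4·-1744 = -41040
  a_12 = 1·-41040 + 4·-14288 + 4·-4944 = -117968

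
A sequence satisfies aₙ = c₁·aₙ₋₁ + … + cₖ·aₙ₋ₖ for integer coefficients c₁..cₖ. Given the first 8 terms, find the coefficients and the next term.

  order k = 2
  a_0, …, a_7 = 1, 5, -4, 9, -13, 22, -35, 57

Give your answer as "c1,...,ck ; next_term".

-1,1 ; -92

  a_2 = -1·5 + 1·1 = -4
  a_3 = -1·-4 + 1·5 = 9
  a_4 = -1·9 + 1·-4 = -13
  a_5 = -1·-13 + 1·9 = 22
  a_6 = -1·22 + 1·-13 = -35
  a_7 = -1·-35 + 1·22 = 57
  a_8 = -1·57 + 1·-35 = -92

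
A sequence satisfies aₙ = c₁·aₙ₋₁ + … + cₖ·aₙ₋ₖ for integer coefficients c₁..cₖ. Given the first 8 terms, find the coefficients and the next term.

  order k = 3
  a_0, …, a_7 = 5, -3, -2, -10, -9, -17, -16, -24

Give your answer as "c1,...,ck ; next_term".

  a_3 = 1·-2 + 1·-3 + -1·5 = -10
  a_4 = 1·-10 + 1·-2 + -1·-3 = -9
  a_5 = 1·-9 + 1·-10 + -1·-2 = -17
  a_6 = 1·-17 + 1·-9 + -1·-10 = -16
  a_7 = 1·-16 + 1·-17 + -1·-9 = -24
  a_8 = 1·-24 + 1·-16 + -1·-17 = -23

1,1,-1 ; -23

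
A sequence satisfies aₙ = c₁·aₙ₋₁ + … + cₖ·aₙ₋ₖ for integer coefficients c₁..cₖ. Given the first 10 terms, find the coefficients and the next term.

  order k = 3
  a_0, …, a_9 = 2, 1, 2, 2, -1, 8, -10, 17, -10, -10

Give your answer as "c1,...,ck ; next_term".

  a_3 = -2·2 + 0·1 + 3·2 = 2
  a_4 = -2·2 + 0·2 + 3·1 = -1
  a_5 = -2·-1 + 0·2 + 3·2 = 8
  a_6 = -2·8 + 0·-1 + 3·2 = -10
  a_7 = -2·-10 + 0·8 + 3·-1 = 17
  a_8 = -2·17 + 0·-10 + 3·8 = -10
  a_9 = -2·-10 + 0·17 + 3·-10 = -10
  a_10 = -2·-10 + 0·-10 + 3·17 = 71

-2,0,3 ; 71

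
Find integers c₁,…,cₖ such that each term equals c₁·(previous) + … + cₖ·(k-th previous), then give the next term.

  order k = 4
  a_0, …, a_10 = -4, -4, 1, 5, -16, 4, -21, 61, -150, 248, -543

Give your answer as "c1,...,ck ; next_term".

-1,1,-1,4 ; 1185

  a_4 = -1·5 + 1·1 + -1·-4 + 4·-4 = -16
  a_5 = -1·-16 + 1·5 + -1·1 + 4·-4 = 4
  a_6 = -1·4 + 1·-16 + -1·5 + 4·1 = -21
  a_7 = -1·-21 + 1·4 + -1·-16 + 4·5 = 61
  a_8 = -1·61 + 1·-21 + -1·4 + 4·-16 = -150
  a_9 = -1·-150 + 1·61 + -1·-21 + 4·4 = 248
  a_10 = -1·248 + 1·-150 + -1·61 + 4·-21 = -543
  a_11 = -1·-543 + 1·248 + -1·-150 + 4·61 = 1185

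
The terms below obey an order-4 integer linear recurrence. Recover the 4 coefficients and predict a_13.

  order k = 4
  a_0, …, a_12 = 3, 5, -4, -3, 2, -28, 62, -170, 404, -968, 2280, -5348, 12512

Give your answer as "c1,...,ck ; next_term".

  a_4 = -2·-3 + 2·-4 + 2·5 + -2·3 = 2
  a_5 = -2·2 + 2·-3 + 2·-4 + -2·5 = -28
  a_6 = -2·-28 + 2·2 + 2·-3 + -2·-4 = 62
  a_7 = -2·62 + 2·-28 + 2·2 + -2·-3 = -170
  a_8 = -2·-170 + 2·62 + 2·-28 + -2·2 = 404
  a_9 = -2·404 + 2·-170 + 2·62 + -2·-28 = -968
  a_10 = -2·-968 + 2·404 + 2·-170 + -2·62 = 2280
  a_11 = -2·2280 + 2·-968 + 2·404 + -2·-170 = -5348
  a_12 = -2·-5348 + 2·2280 + 2·-968 + -2·404 = 12512
  a_13 = -2·12512 + 2·-5348 + 2·2280 + -2·-968 = -29224

-2,2,2,-2 ; -29224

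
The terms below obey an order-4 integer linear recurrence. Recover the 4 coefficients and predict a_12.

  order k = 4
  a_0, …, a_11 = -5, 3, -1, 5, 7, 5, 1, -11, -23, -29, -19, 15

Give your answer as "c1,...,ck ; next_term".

1,0,-1,-1 ; 67

  a_4 = 1·5 + 0·-1 + -1·3 + -1·-5 = 7
  a_5 = 1·7 + 0·5 + -1·-1 + -1·3 = 5
  a_6 = 1·5 + 0·7 + -1·5 + -1·-1 = 1
  a_7 = 1·1 + 0·5 + -1·7 + -1·5 = -11
  a_8 = 1·-11 + 0·1 + -1·5 + -1·7 = -23
  a_9 = 1·-23 + 0·-11 + -1·1 + -1·5 = -29
  a_10 = 1·-29 + 0·-23 + -1·-11 + -1·1 = -19
  a_11 = 1·-19 + 0·-29 + -1·-23 + -1·-11 = 15
  a_12 = 1·15 + 0·-19 + -1·-29 + -1·-23 = 67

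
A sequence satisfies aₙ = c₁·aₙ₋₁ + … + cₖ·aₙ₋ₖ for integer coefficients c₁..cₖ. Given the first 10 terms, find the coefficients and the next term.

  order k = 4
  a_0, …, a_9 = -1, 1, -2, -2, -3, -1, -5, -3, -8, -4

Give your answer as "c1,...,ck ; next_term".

  a_4 = 0·-2 + 1·-2 + 0·1 + 1·-1 = -3
  a_5 = 0·-3 + 1·-2 + 0·-2 + 1·1 = -1
  a_6 = 0·-1 + 1·-3 + 0·-2 + 1·-2 = -5
  a_7 = 0·-5 + 1·-1 + 0·-3 + 1·-2 = -3
  a_8 = 0·-3 + 1·-5 + 0·-1 + 1·-3 = -8
  a_9 = 0·-8 + 1·-3 + 0·-5 + 1·-1 = -4
  a_10 = 0·-4 + 1·-8 + 0·-3 + 1·-5 = -13

0,1,0,1 ; -13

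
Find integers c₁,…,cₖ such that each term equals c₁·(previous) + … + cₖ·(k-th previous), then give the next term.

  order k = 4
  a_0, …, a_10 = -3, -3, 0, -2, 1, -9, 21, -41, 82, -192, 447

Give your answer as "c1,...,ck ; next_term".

-2,-1,-2,3 ; -989

  a_4 = -2·-2 + -1·0 + -2·-3 + 3·-3 = 1
  a_5 = -2·1 + -1·-2 + -2·0 + 3·-3 = -9
  a_6 = -2·-9 + -1·1 + -2·-2 + 3·0 = 21
  a_7 = -2·21 + -1·-9 + -2·1 + 3·-2 = -41
  a_8 = -2·-41 + -1·21 + -2·-9 + 3·1 = 82
  a_9 = -2·82 + -1·-41 + -2·21 + 3·-9 = -192
  a_10 = -2·-192 + -1·82 + -2·-41 + 3·21 = 447
  a_11 = -2·447 + -1·-192 + -2·82 + 3·-41 = -989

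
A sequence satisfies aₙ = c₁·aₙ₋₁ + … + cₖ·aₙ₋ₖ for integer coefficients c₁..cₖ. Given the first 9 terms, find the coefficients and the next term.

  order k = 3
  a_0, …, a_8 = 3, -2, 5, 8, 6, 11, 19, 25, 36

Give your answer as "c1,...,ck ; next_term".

1,0,1 ; 55

  a_3 = 1·5 + 0·-2 + 1·3 = 8
  a_4 = 1·8 + 0·5 + 1·-2 = 6
  a_5 = 1·6 + 0·8 + 1·5 = 11
  a_6 = 1·11 + 0·6 + 1·8 = 19
  a_7 = 1·19 + 0·11 + 1·6 = 25
  a_8 = 1·25 + 0·19 + 1·11 = 36
  a_9 = 1·36 + 0·25 + 1·19 = 55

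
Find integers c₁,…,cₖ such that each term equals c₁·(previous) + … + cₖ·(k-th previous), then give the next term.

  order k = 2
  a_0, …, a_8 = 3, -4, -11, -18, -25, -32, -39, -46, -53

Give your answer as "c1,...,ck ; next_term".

2,-1 ; -60

  a_2 = 2·-4 + -1·3 = -11
  a_3 = 2·-11 + -1·-4 = -18
  a_4 = 2·-18 + -1·-11 = -25
  a_5 = 2·-25 + -1·-18 = -32
  a_6 = 2·-32 + -1·-25 = -39
  a_7 = 2·-39 + -1·-32 = -46
  a_8 = 2·-46 + -1·-39 = -53
  a_9 = 2·-53 + -1·-46 = -60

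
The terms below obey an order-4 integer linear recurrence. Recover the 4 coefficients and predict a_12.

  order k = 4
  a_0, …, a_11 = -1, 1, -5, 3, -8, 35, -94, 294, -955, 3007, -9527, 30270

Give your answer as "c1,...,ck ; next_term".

  a_4 = -3·3 + 0·-5 + -3·1 + -4·-1 = -8
  a_5 = -3·-8 + 0·3 + -3·-5 + -4·1 = 35
  a_6 = -3·35 + 0·-8 + -3·3 + -4·-5 = -94
  a_7 = -3·-94 + 0·35 + -3·-8 + -4·3 = 294
  a_8 = -3·294 + 0·-94 + -3·35 + -4·-8 = -955
  a_9 = -3·-955 + 0·294 + -3·-94 + -4·35 = 3007
  a_10 = -3·3007 + 0·-955 + -3·294 + -4·-94 = -9527
  a_11 = -3·-9527 + 0·3007 + -3·-955 + -4·294 = 30270
  a_12 = -3·30270 + 0·-9527 + -3·3007 + -4·-955 = -96011

-3,0,-3,-4 ; -96011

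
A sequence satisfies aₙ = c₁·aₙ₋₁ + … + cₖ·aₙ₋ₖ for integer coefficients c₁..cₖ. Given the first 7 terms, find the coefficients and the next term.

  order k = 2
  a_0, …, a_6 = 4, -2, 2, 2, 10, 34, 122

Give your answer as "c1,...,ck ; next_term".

  a_2 = 3·-2 + 2·4 = 2
  a_3 = 3·2 + 2·-2 = 2
  a_4 = 3·2 + 2·2 = 10
  a_5 = 3·10 + 2·2 = 34
  a_6 = 3·34 + 2·10 = 122
  a_7 = 3·122 + 2·34 = 434

3,2 ; 434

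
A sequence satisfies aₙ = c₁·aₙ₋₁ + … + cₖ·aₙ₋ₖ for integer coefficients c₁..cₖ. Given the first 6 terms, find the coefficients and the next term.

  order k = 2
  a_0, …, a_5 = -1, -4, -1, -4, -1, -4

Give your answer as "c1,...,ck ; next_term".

0,1 ; -1

  a_2 = 0·-4 + 1·-1 = -1
  a_3 = 0·-1 + 1·-4 = -4
  a_4 = 0·-4 + 1·-1 = -1
  a_5 = 0·-1 + 1·-4 = -4
  a_6 = 0·-4 + 1·-1 = -1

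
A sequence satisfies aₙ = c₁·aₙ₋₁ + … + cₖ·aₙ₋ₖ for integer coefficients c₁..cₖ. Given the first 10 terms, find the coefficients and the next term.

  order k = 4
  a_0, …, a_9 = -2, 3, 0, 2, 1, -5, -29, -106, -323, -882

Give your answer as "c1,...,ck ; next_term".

4,-3,-3,-1 ; -2212

  a_4 = 4·2 + -3·0 + -3·3 + -1·-2 = 1
  a_5 = 4·1 + -3·2 + -3·0 + -1·3 = -5
  a_6 = 4·-5 + -3·1 + -3·2 + -1·0 = -29
  a_7 = 4·-29 + -3·-5 + -3·1 + -1·2 = -106
  a_8 = 4·-106 + -3·-29 + -3·-5 + -1·1 = -323
  a_9 = 4·-323 + -3·-106 + -3·-29 + -1·-5 = -882
  a_10 = 4·-882 + -3·-323 + -3·-106 + -1·-29 = -2212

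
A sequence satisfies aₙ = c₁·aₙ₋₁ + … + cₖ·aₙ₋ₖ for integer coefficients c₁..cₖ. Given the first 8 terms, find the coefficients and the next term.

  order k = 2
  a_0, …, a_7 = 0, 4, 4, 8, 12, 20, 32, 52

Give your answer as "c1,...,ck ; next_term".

1,1 ; 84

  a_2 = 1·4 + 1·0 = 4
  a_3 = 1·4 + 1·4 = 8
  a_4 = 1·8 + 1·4 = 12
  a_5 = 1·12 + 1·8 = 20
  a_6 = 1·20 + 1·12 = 32
  a_7 = 1·32 + 1·20 = 52
  a_8 = 1·52 + 1·32 = 84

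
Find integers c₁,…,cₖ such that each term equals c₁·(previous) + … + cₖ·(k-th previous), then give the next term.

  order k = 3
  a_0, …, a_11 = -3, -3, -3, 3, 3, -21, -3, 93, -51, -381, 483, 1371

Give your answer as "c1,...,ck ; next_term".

  a_3 = 0·-3 + -4·-3 + 3·-3 = 3
  a_4 = 0·3 + -4·-3 + 3·-3 = 3
  a_5 = 0·3 + -4·3 + 3·-3 = -21
  a_6 = 0·-21 + -4·3 + 3·3 = -3
  a_7 = 0·-3 + -4·-21 + 3·3 = 93
  a_8 = 0·93 + -4·-3 + 3·-21 = -51
  a_9 = 0·-51 + -4·93 + 3·-3 = -381
  a_10 = 0·-381 + -4·-51 + 3·93 = 483
  a_11 = 0·483 + -4·-381 + 3·-51 = 1371
  a_12 = 0·1371 + -4·483 + 3·-381 = -3075

0,-4,3 ; -3075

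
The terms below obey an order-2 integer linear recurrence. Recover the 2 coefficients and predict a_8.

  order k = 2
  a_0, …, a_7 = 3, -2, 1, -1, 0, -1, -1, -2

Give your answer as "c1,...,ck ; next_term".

1,1 ; -3

  a_2 = 1·-2 + 1·3 = 1
  a_3 = 1·1 + 1·-2 = -1
  a_4 = 1·-1 + 1·1 = 0
  a_5 = 1·0 + 1·-1 = -1
  a_6 = 1·-1 + 1·0 = -1
  a_7 = 1·-1 + 1·-1 = -2
  a_8 = 1·-2 + 1·-1 = -3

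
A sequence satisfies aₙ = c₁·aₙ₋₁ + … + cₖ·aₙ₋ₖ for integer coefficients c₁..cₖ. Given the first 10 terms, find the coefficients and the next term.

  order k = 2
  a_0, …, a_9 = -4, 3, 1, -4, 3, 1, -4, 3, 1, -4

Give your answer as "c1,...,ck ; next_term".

  a_2 = -1·3 + -1·-4 = 1
  a_3 = -1·1 + -1·3 = -4
  a_4 = -1·-4 + -1·1 = 3
  a_5 = -1·3 + -1·-4 = 1
  a_6 = -1·1 + -1·3 = -4
  a_7 = -1·-4 + -1·1 = 3
  a_8 = -1·3 + -1·-4 = 1
  a_9 = -1·1 + -1·3 = -4
  a_10 = -1·-4 + -1·1 = 3

-1,-1 ; 3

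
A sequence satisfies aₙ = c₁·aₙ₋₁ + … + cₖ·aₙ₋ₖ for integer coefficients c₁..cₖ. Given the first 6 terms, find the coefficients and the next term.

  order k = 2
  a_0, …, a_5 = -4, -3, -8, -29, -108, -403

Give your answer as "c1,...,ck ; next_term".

4,-1 ; -1504

  a_2 = 4·-3 + -1·-4 = -8
  a_3 = 4·-8 + -1·-3 = -29
  a_4 = 4·-29 + -1·-8 = -108
  a_5 = 4·-108 + -1·-29 = -403
  a_6 = 4·-403 + -1·-108 = -1504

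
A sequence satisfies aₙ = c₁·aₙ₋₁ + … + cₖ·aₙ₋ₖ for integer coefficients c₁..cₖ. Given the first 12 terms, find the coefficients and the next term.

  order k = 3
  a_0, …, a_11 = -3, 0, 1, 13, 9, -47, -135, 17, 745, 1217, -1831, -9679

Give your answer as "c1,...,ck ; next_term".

  a_3 = 1·1 + -4·0 + -4·-3 = 13
  a_4 = 1·13 + -4·1 + -4·0 = 9
  a_5 = 1·9 + -4·13 + -4·1 = -47
  a_6 = 1·-47 + -4·9 + -4·13 = -135
  a_7 = 1·-135 + -4·-47 + -4·9 = 17
  a_8 = 1·17 + -4·-135 + -4·-47 = 745
  a_9 = 1·745 + -4·17 + -4·-135 = 1217
  a_10 = 1·1217 + -4·745 + -4·17 = -1831
  a_11 = 1·-1831 + -4·1217 + -4·745 = -9679
  a_12 = 1·-9679 + -4·-1831 + -4·1217 = -7223

1,-4,-4 ; -7223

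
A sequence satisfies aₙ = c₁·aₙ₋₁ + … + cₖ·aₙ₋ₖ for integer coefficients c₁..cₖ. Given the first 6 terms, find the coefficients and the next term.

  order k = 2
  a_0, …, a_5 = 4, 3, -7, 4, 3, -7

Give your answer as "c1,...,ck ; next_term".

  a_2 = -1·3 + -1·4 = -7
  a_3 = -1·-7 + -1·3 = 4
  a_4 = -1·4 + -1·-7 = 3
  a_5 = -1·3 + -1·4 = -7
  a_6 = -1·-7 + -1·3 = 4

-1,-1 ; 4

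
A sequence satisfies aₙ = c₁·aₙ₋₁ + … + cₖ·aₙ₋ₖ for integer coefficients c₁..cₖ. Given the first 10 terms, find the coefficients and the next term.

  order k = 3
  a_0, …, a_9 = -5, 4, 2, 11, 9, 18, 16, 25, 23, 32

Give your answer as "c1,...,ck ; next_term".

1,1,-1 ; 30

  a_3 = 1·2 + 1·4 + -1·-5 = 11
  a_4 = 1·11 + 1·2 + -1·4 = 9
  a_5 = 1·9 + 1·11 + -1·2 = 18
  a_6 = 1·18 + 1·9 + -1·11 = 16
  a_7 = 1·16 + 1·18 + -1·9 = 25
  a_8 = 1·25 + 1·16 + -1·18 = 23
  a_9 = 1·23 + 1·25 + -1·16 = 32
  a_10 = 1·32 + 1·23 + -1·25 = 30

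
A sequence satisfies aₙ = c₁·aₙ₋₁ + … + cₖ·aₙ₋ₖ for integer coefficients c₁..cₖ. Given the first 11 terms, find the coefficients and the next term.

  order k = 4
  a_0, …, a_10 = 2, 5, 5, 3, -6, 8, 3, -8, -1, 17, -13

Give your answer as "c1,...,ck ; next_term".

-1,-1,0,1 ; -12

  a_4 = -1·3 + -1·5 + 0·5 + 1·2 = -6
  a_5 = -1·-6 + -1·3 + 0·5 + 1·5 = 8
  a_6 = -1·8 + -1·-6 + 0·3 + 1·5 = 3
  a_7 = -1·3 + -1·8 + 0·-6 + 1·3 = -8
  a_8 = -1·-8 + -1·3 + 0·8 + 1·-6 = -1
  a_9 = -1·-1 + -1·-8 + 0·3 + 1·8 = 17
  a_10 = -1·17 + -1·-1 + 0·-8 + 1·3 = -13
  a_11 = -1·-13 + -1·17 + 0·-1 + 1·-8 = -12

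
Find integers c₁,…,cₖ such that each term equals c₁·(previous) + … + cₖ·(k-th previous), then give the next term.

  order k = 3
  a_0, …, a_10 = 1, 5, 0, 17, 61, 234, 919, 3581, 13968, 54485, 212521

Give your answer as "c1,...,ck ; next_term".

  a_3 = 3·0 + 3·5 + 2·1 = 17
  a_4 = 3·17 + 3·0 + 2·5 = 61
  a_5 = 3·61 + 3·17 + 2·0 = 234
  a_6 = 3·234 + 3·61 + 2·17 = 919
  a_7 = 3·919 + 3·234 + 2·61 = 3581
  a_8 = 3·3581 + 3·919 + 2·234 = 13968
  a_9 = 3·13968 + 3·3581 + 2·919 = 54485
  a_10 = 3·54485 + 3·13968 + 2·3581 = 212521
  a_11 = 3·212521 + 3·54485 + 2·13968 = 828954

3,3,2 ; 828954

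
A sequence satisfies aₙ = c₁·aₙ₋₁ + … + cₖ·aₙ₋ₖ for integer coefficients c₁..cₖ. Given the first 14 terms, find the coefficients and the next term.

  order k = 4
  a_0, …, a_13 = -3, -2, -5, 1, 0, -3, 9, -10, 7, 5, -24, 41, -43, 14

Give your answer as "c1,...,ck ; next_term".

  a_4 = -1·1 + 0·-5 + 1·-2 + -1·-3 = 0
  a_5 = -1·0 + 0·1 + 1·-5 + -1·-2 = -3
  a_6 = -1·-3 + 0·0 + 1·1 + -1·-5 = 9
  a_7 = -1·9 + 0·-3 + 1·0 + -1·1 = -10
  a_8 = -1·-10 + 0·9 + 1·-3 + -1·0 = 7
  a_9 = -1·7 + 0·-10 + 1·9 + -1·-3 = 5
  a_10 = -1·5 + 0·7 + 1·-10 + -1·9 = -24
  a_11 = -1·-24 + 0·5 + 1·7 + -1·-10 = 41
  a_12 = -1·41 + 0·-24 + 1·5 + -1·7 = -43
  a_13 = -1·-43 + 0·41 + 1·-24 + -1·5 = 14
  a_14 = -1·14 + 0·-43 + 1·41 + -1·-24 = 51

-1,0,1,-1 ; 51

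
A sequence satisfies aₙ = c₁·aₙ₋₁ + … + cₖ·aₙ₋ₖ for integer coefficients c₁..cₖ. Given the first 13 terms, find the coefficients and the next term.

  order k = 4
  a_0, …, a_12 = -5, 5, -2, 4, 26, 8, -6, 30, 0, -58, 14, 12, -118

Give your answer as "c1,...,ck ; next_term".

1,-1,2,-2 ; 14

  a_4 = 1·4 + -1·-2 + 2·5 + -2·-5 = 26
  a_5 = 1·26 + -1·4 + 2·-2 + -2·5 = 8
  a_6 = 1·8 + -1·26 + 2·4 + -2·-2 = -6
  a_7 = 1·-6 + -1·8 + 2·26 + -2·4 = 30
  a_8 = 1·30 + -1·-6 + 2·8 + -2·26 = 0
  a_9 = 1·0 + -1·30 + 2·-6 + -2·8 = -58
  a_10 = 1·-58 + -1·0 + 2·30 + -2·-6 = 14
  a_11 = 1·14 + -1·-58 + 2·0 + -2·30 = 12
  a_12 = 1·12 + -1·14 + 2·-58 + -2·0 = -118
  a_13 = 1·-118 + -1·12 + 2·14 + -2·-58 = 14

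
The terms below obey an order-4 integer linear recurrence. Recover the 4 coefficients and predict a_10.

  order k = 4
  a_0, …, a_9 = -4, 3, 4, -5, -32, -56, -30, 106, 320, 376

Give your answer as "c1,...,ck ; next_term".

2,-2,-2,2 ; -160

  a_4 = 2·-5 + -2·4 + -2·3 + 2·-4 = -32
  a_5 = 2·-32 + -2·-5 + -2·4 + 2·3 = -56
  a_6 = 2·-56 + -2·-32 + -2·-5 + 2·4 = -30
  a_7 = 2·-30 + -2·-56 + -2·-32 + 2·-5 = 106
  a_8 = 2·106 + -2·-30 + -2·-56 + 2·-32 = 320
  a_9 = 2·320 + -2·106 + -2·-30 + 2·-56 = 376
  a_10 = 2·376 + -2·320 + -2·106 + 2·-30 = -160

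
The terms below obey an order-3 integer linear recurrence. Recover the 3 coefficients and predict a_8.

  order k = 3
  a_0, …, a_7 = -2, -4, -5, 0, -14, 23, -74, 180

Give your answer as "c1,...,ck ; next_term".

  a_3 = -2·-5 + 2·-4 + 1·-2 = 0
  a_4 = -2·0 + 2·-5 + 1·-4 = -14
  a_5 = -2·-14 + 2·0 + 1·-5 = 23
  a_6 = -2·23 + 2·-14 + 1·0 = -74
  a_7 = -2·-74 + 2·23 + 1·-14 = 180
  a_8 = -2·180 + 2·-74 + 1·23 = -485

-2,2,1 ; -485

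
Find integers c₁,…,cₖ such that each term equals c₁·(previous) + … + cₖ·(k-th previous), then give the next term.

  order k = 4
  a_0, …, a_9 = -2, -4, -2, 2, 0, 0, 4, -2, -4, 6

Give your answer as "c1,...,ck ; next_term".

0,-1,1,-1 ; -2

  a_4 = 0·2 + -1·-2 + 1·-4 + -1·-2 = 0
  a_5 = 0·0 + -1·2 + 1·-2 + -1·-4 = 0
  a_6 = 0·0 + -1·0 + 1·2 + -1·-2 = 4
  a_7 = 0·4 + -1·0 + 1·0 + -1·2 = -2
  a_8 = 0·-2 + -1·4 + 1·0 + -1·0 = -4
  a_9 = 0·-4 + -1·-2 + 1·4 + -1·0 = 6
  a_10 = 0·6 + -1·-4 + 1·-2 + -1·4 = -2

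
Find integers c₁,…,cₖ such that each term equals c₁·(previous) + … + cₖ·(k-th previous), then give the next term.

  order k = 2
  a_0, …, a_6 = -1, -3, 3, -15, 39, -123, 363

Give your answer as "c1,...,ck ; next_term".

-2,3 ; -1095

  a_2 = -2·-3 + 3·-1 = 3
  a_3 = -2·3 + 3·-3 = -15
  a_4 = -2·-15 + 3·3 = 39
  a_5 = -2·39 + 3·-15 = -123
  a_6 = -2·-123 + 3·39 = 363
  a_7 = -2·363 + 3·-123 = -1095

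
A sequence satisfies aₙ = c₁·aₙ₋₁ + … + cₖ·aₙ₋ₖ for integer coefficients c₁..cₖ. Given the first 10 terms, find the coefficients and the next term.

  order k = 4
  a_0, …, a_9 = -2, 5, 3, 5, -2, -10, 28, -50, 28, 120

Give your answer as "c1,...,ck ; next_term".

  a_4 = -2·5 + -2·3 + 2·5 + -2·-2 = -2
  a_5 = -2·-2 + -2·5 + 2·3 + -2·5 = -10
  a_6 = -2·-10 + -2·-2 + 2·5 + -2·3 = 28
  a_7 = -2·28 + -2·-10 + 2·-2 + -2·5 = -50
  a_8 = -2·-50 + -2·28 + 2·-10 + -2·-2 = 28
  a_9 = -2·28 + -2·-50 + 2·28 + -2·-10 = 120
  a_10 = -2·120 + -2·28 + 2·-50 + -2·28 = -452

-2,-2,2,-2 ; -452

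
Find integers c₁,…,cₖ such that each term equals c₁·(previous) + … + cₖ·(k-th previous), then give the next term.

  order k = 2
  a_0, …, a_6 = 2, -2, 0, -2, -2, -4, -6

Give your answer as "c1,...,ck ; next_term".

1,1 ; -10

  a_2 = 1·-2 + 1·2 = 0
  a_3 = 1·0 + 1·-2 = -2
  a_4 = 1·-2 + 1·0 = -2
  a_5 = 1·-2 + 1·-2 = -4
  a_6 = 1·-4 + 1·-2 = -6
  a_7 = 1·-6 + 1·-4 = -10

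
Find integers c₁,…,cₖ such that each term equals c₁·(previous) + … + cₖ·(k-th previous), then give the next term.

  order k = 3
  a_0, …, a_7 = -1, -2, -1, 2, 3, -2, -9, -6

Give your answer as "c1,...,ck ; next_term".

2,-3,2 ; 11

  a_3 = 2·-1 + -3·-2 + 2·-1 = 2
  a_4 = 2·2 + -3·-1 + 2·-2 = 3
  a_5 = 2·3 + -3·2 + 2·-1 = -2
  a_6 = 2·-2 + -3·3 + 2·2 = -9
  a_7 = 2·-9 + -3·-2 + 2·3 = -6
  a_8 = 2·-6 + -3·-9 + 2·-2 = 11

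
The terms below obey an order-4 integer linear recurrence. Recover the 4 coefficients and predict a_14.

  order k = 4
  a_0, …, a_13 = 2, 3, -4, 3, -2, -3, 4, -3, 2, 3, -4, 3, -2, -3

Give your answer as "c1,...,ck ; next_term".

  a_4 = 0·3 + 0·-4 + 0·3 + -1·2 = -2
  a_5 = 0·-2 + 0·3 + 0·-4 + -1·3 = -3
  a_6 = 0·-3 + 0·-2 + 0·3 + -1·-4 = 4
  a_7 = 0·4 + 0·-3 + 0·-2 + -1·3 = -3
  a_8 = 0·-3 + 0·4 + 0·-3 + -1·-2 = 2
  a_9 = 0·2 + 0·-3 + 0·4 + -1·-3 = 3
  a_10 = 0·3 + 0·2 + 0·-3 + -1·4 = -4
  a_11 = 0·-4 + 0·3 + 0·2 + -1·-3 = 3
  a_12 = 0·3 + 0·-4 + 0·3 + -1·2 = -2
  a_13 = 0·-2 + 0·3 + 0·-4 + -1·3 = -3
  a_14 = 0·-3 + 0·-2 + 0·3 + -1·-4 = 4

0,0,0,-1 ; 4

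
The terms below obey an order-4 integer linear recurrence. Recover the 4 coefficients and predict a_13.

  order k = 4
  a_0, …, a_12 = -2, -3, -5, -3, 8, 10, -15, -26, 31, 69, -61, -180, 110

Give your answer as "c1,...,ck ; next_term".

1,-3,2,-1 ; 459

  a_4 = 1·-3 + -3·-5 + 2·-3 + -1·-2 = 8
  a_5 = 1·8 + -3·-3 + 2·-5 + -1·-3 = 10
  a_6 = 1·10 + -3·8 + 2·-3 + -1·-5 = -15
  a_7 = 1·-15 + -3·10 + 2·8 + -1·-3 = -26
  a_8 = 1·-26 + -3·-15 + 2·10 + -1·8 = 31
  a_9 = 1·31 + -3·-26 + 2·-15 + -1·10 = 69
  a_10 = 1·69 + -3·31 + 2·-26 + -1·-15 = -61
  a_11 = 1·-61 + -3·69 + 2·31 + -1·-26 = -180
  a_12 = 1·-180 + -3·-61 + 2·69 + -1·31 = 110
  a_13 = 1·110 + -3·-180 + 2·-61 + -1·69 = 459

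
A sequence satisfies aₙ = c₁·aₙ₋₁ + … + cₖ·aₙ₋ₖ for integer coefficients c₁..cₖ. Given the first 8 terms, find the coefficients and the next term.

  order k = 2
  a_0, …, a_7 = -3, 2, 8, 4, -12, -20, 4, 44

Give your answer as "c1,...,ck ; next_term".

1,-2 ; 36

  a_2 = 1·2 + -2·-3 = 8
  a_3 = 1·8 + -2·2 = 4
  a_4 = 1·4 + -2·8 = -12
  a_5 = 1·-12 + -2·4 = -20
  a_6 = 1·-20 + -2·-12 = 4
  a_7 = 1·4 + -2·-20 = 44
  a_8 = 1·44 + -2·4 = 36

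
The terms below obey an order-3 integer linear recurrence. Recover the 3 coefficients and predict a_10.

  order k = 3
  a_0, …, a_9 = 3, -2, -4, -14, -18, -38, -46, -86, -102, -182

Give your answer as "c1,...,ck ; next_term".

  a_3 = 1·-4 + 2·-2 + -2·3 = -14
  a_4 = 1·-14 + 2·-4 + -2·-2 = -18
  a_5 = 1·-18 + 2·-14 + -2·-4 = -38
  a_6 = 1·-38 + 2·-18 + -2·-14 = -46
  a_7 = 1·-46 + 2·-38 + -2·-18 = -86
  a_8 = 1·-86 + 2·-46 + -2·-38 = -102
  a_9 = 1·-102 + 2·-86 + -2·-46 = -182
  a_10 = 1·-182 + 2·-102 + -2·-86 = -214

1,2,-2 ; -214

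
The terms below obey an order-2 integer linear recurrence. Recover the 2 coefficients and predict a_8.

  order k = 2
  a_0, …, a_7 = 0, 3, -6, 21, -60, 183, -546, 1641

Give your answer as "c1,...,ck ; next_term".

-2,3 ; -4920

  a_2 = -2·3 + 3·0 = -6
  a_3 = -2·-6 + 3·3 = 21
  a_4 = -2·21 + 3·-6 = -60
  a_5 = -2·-60 + 3·21 = 183
  a_6 = -2·183 + 3·-60 = -546
  a_7 = -2·-546 + 3·183 = 1641
  a_8 = -2·1641 + 3·-546 = -4920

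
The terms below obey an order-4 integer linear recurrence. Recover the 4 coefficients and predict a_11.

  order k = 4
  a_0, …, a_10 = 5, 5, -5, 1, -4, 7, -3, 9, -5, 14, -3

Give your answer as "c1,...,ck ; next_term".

1,1,-1,1 ; 25

  a_4 = 1·1 + 1·-5 + -1·5 + 1·5 = -4
  a_5 = 1·-4 + 1·1 + -1·-5 + 1·5 = 7
  a_6 = 1·7 + 1·-4 + -1·1 + 1·-5 = -3
  a_7 = 1·-3 + 1·7 + -1·-4 + 1·1 = 9
  a_8 = 1·9 + 1·-3 + -1·7 + 1·-4 = -5
  a_9 = 1·-5 + 1·9 + -1·-3 + 1·7 = 14
  a_10 = 1·14 + 1·-5 + -1·9 + 1·-3 = -3
  a_11 = 1·-3 + 1·14 + -1·-5 + 1·9 = 25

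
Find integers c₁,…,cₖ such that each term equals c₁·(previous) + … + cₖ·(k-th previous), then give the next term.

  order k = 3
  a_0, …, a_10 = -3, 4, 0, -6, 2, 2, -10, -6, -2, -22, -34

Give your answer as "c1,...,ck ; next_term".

  a_3 = 1·0 + 0·4 + 2·-3 = -6
  a_4 = 1·-6 + 0·0 + 2·4 = 2
  a_5 = 1·2 + 0·-6 + 2·0 = 2
  a_6 = 1·2 + 0·2 + 2·-6 = -10
  a_7 = 1·-10 + 0·2 + 2·2 = -6
  a_8 = 1·-6 + 0·-10 + 2·2 = -2
  a_9 = 1·-2 + 0·-6 + 2·-10 = -22
  a_10 = 1·-22 + 0·-2 + 2·-6 = -34
  a_11 = 1·-34 + 0·-22 + 2·-2 = -38

1,0,2 ; -38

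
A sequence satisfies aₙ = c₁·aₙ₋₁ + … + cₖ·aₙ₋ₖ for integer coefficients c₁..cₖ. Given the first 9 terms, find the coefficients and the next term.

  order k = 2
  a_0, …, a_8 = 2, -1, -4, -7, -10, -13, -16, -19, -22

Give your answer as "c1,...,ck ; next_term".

2,-1 ; -25

  a_2 = 2·-1 + -1·2 = -4
  a_3 = 2·-4 + -1·-1 = -7
  a_4 = 2·-7 + -1·-4 = -10
  a_5 = 2·-10 + -1·-7 = -13
  a_6 = 2·-13 + -1·-10 = -16
  a_7 = 2·-16 + -1·-13 = -19
  a_8 = 2·-19 + -1·-16 = -22
  a_9 = 2·-22 + -1·-19 = -25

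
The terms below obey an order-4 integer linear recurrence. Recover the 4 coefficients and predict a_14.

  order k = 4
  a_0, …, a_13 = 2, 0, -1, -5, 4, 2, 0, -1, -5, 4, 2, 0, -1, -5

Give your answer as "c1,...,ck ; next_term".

  a_4 = -1·-5 + -1·-1 + -1·0 + -1·2 = 4
  a_5 = -1·4 + -1·-5 + -1·-1 + -1·0 = 2
  a_6 = -1·2 + -1·4 + -1·-5 + -1·-1 = 0
  a_7 = -1·0 + -1·2 + -1·4 + -1·-5 = -1
  a_8 = -1·-1 + -1·0 + -1·2 + -1·4 = -5
  a_9 = -1·-5 + -1·-1 + -1·0 + -1·2 = 4
  a_10 = -1·4 + -1·-5 + -1·-1 + -1·0 = 2
  a_11 = -1·2 + -1·4 + -1·-5 + -1·-1 = 0
  a_12 = -1·0 + -1·2 + -1·4 + -1·-5 = -1
  a_13 = -1·-1 + -1·0 + -1·2 + -1·4 = -5
  a_14 = -1·-5 + -1·-1 + -1·0 + -1·2 = 4

-1,-1,-1,-1 ; 4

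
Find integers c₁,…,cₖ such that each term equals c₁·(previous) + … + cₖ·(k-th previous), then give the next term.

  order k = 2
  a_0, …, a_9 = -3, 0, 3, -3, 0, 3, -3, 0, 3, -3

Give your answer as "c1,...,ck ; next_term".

-1,-1 ; 0

  a_2 = -1·0 + -1·-3 = 3
  a_3 = -1·3 + -1·0 = -3
  a_4 = -1·-3 + -1·3 = 0
  a_5 = -1·0 + -1·-3 = 3
  a_6 = -1·3 + -1·0 = -3
  a_7 = -1·-3 + -1·3 = 0
  a_8 = -1·0 + -1·-3 = 3
  a_9 = -1·3 + -1·0 = -3
  a_10 = -1·-3 + -1·3 = 0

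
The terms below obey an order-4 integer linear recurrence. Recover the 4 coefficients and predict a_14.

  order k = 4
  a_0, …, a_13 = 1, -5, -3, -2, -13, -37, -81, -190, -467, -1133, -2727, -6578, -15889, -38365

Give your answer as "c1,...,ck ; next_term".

  a_4 = 2·-2 + 0·-3 + 2·-5 + 1·1 = -13
  a_5 = 2·-13 + 0·-2 + 2·-3 + 1·-5 = -37
  a_6 = 2·-37 + 0·-13 + 2·-2 + 1·-3 = -81
  a_7 = 2·-81 + 0·-37 + 2·-13 + 1·-2 = -190
  a_8 = 2·-190 + 0·-81 + 2·-37 + 1·-13 = -467
  a_9 = 2·-467 + 0·-190 + 2·-81 + 1·-37 = -1133
  a_10 = 2·-1133 + 0·-467 + 2·-190 + 1·-81 = -2727
  a_11 = 2·-2727 + 0·-1133 + 2·-467 + 1·-190 = -6578
  a_12 = 2·-6578 + 0·-2727 + 2·-1133 + 1·-467 = -15889
  a_13 = 2·-15889 + 0·-6578 + 2·-2727 + 1·-1133 = -38365
  a_14 = 2·-38365 + 0·-15889 + 2·-6578 + 1·-2727 = -92613

2,0,2,1 ; -92613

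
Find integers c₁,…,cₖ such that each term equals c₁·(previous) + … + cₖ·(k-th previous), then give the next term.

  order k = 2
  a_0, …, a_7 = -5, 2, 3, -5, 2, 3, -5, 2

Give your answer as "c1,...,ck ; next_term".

  a_2 = -1·2 + -1·-5 = 3
  a_3 = -1·3 + -1·2 = -5
  a_4 = -1·-5 + -1·3 = 2
  a_5 = -1·2 + -1·-5 = 3
  a_6 = -1·3 + -1·2 = -5
  a_7 = -1·-5 + -1·3 = 2
  a_8 = -1·2 + -1·-5 = 3

-1,-1 ; 3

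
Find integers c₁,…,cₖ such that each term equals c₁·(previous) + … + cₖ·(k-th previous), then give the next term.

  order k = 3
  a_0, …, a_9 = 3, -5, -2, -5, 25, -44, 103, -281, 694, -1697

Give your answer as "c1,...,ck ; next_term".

  a_3 = -2·-2 + 0·-5 + -3·3 = -5
  a_4 = -2·-5 + 0·-2 + -3·-5 = 25
  a_5 = -2·25 + 0·-5 + -3·-2 = -44
  a_6 = -2·-44 + 0·25 + -3·-5 = 103
  a_7 = -2·103 + 0·-44 + -3·25 = -281
  a_8 = -2·-281 + 0·103 + -3·-44 = 694
  a_9 = -2·694 + 0·-281 + -3·103 = -1697
  a_10 = -2·-1697 + 0·694 + -3·-281 = 4237

-2,0,-3 ; 4237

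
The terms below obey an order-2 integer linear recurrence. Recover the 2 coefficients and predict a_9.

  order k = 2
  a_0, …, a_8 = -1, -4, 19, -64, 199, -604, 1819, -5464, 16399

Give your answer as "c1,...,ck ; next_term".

-4,-3 ; -49204

  a_2 = -4·-4 + -3·-1 = 19
  a_3 = -4·19 + -3·-4 = -64
  a_4 = -4·-64 + -3·19 = 199
  a_5 = -4·199 + -3·-64 = -604
  a_6 = -4·-604 + -3·199 = 1819
  a_7 = -4·1819 + -3·-604 = -5464
  a_8 = -4·-5464 + -3·1819 = 16399
  a_9 = -4·16399 + -3·-5464 = -49204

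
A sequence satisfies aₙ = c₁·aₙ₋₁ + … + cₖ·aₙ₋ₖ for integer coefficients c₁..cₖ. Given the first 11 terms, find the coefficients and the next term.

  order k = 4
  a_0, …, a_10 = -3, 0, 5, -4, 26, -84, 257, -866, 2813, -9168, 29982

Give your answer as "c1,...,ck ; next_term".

-2,3,-4,-1 ; -97854

  a_4 = -2·-4 + 3·5 + -4·0 + -1·-3 = 26
  a_5 = -2·26 + 3·-4 + -4·5 + -1·0 = -84
  a_6 = -2·-84 + 3·26 + -4·-4 + -1·5 = 257
  a_7 = -2·257 + 3·-84 + -4·26 + -1·-4 = -866
  a_8 = -2·-866 + 3·257 + -4·-84 + -1·26 = 2813
  a_9 = -2·2813 + 3·-866 + -4·257 + -1·-84 = -9168
  a_10 = -2·-9168 + 3·2813 + -4·-866 + -1·257 = 29982
  a_11 = -2·29982 + 3·-9168 + -4·2813 + -1·-866 = -97854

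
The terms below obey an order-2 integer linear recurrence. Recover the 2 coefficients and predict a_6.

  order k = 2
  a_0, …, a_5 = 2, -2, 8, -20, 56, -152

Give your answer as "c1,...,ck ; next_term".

-2,2 ; 416

  a_2 = -2·-2 + 2·2 = 8
  a_3 = -2·8 + 2·-2 = -20
  a_4 = -2·-20 + 2·8 = 56
  a_5 = -2·56 + 2·-20 = -152
  a_6 = -2·-152 + 2·56 = 416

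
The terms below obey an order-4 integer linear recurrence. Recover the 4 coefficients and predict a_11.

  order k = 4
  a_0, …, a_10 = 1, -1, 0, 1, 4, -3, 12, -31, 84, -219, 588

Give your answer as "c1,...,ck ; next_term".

-1,3,-3,2 ; -1559

  a_4 = -1·1 + 3·0 + -3·-1 + 2·1 = 4
  a_5 = -1·4 + 3·1 + -3·0 + 2·-1 = -3
  a_6 = -1·-3 + 3·4 + -3·1 + 2·0 = 12
  a_7 = -1·12 + 3·-3 + -3·4 + 2·1 = -31
  a_8 = -1·-31 + 3·12 + -3·-3 + 2·4 = 84
  a_9 = -1·84 + 3·-31 + -3·12 + 2·-3 = -219
  a_10 = -1·-219 + 3·84 + -3·-31 + 2·12 = 588
  a_11 = -1·588 + 3·-219 + -3·84 + 2·-31 = -1559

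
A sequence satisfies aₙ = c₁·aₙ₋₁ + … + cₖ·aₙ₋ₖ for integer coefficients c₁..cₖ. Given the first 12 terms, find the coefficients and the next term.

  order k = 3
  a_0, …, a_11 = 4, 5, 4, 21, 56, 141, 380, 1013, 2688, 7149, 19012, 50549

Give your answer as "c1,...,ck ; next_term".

2,1,2 ; 134408

  a_3 = 2·4 + 1·5 + 2·4 = 21
  a_4 = 2·21 + 1·4 + 2·5 = 56
  a_5 = 2·56 + 1·21 + 2·4 = 141
  a_6 = 2·141 + 1·56 + 2·21 = 380
  a_7 = 2·380 + 1·141 + 2·56 = 1013
  a_8 = 2·1013 + 1·380 + 2·141 = 2688
  a_9 = 2·2688 + 1·1013 + 2·380 = 7149
  a_10 = 2·7149 + 1·2688 + 2·1013 = 19012
  a_11 = 2·19012 + 1·7149 + 2·2688 = 50549
  a_12 = 2·50549 + 1·19012 + 2·7149 = 134408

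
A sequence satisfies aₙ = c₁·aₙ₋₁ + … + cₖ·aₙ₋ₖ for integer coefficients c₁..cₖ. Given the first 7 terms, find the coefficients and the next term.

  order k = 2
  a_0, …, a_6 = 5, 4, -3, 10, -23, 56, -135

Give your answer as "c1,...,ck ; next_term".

-2,1 ; 326

  a_2 = -2·4 + 1·5 = -3
  a_3 = -2·-3 + 1·4 = 10
  a_4 = -2·10 + 1·-3 = -23
  a_5 = -2·-23 + 1·10 = 56
  a_6 = -2·56 + 1·-23 = -135
  a_7 = -2·-135 + 1·56 = 326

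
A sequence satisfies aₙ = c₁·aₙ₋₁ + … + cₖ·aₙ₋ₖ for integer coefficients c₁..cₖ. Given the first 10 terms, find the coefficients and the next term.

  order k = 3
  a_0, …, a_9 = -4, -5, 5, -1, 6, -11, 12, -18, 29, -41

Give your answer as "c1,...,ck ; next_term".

-1,0,-1 ; 59

  a_3 = -1·5 + 0·-5 + -1·-4 = -1
  a_4 = -1·-1 + 0·5 + -1·-5 = 6
  a_5 = -1·6 + 0·-1 + -1·5 = -11
  a_6 = -1·-11 + 0·6 + -1·-1 = 12
  a_7 = -1·12 + 0·-11 + -1·6 = -18
  a_8 = -1·-18 + 0·12 + -1·-11 = 29
  a_9 = -1·29 + 0·-18 + -1·12 = -41
  a_10 = -1·-41 + 0·29 + -1·-18 = 59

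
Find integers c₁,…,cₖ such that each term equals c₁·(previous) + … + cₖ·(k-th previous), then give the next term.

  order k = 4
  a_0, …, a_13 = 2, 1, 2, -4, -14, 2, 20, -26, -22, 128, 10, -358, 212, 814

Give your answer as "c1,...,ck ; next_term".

1,-3,4,-4 ; -1294

  a_4 = 1·-4 + -3·2 + 4·1 + -4·2 = -14
  a_5 = 1·-14 + -3·-4 + 4·2 + -4·1 = 2
  a_6 = 1·2 + -3·-14 + 4·-4 + -4·2 = 20
  a_7 = 1·20 + -3·2 + 4·-14 + -4·-4 = -26
  a_8 = 1·-26 + -3·20 + 4·2 + -4·-14 = -22
  a_9 = 1·-22 + -3·-26 + 4·20 + -4·2 = 128
  a_10 = 1·128 + -3·-22 + 4·-26 + -4·20 = 10
  a_11 = 1·10 + -3·128 + 4·-22 + -4·-26 = -358
  a_12 = 1·-358 + -3·10 + 4·128 + -4·-22 = 212
  a_13 = 1·212 + -3·-358 + 4·10 + -4·128 = 814
  a_14 = 1·814 + -3·212 + 4·-358 + -4·10 = -1294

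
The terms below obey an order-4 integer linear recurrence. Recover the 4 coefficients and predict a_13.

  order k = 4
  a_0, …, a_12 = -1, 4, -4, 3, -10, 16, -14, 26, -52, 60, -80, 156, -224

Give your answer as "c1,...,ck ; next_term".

0,0,-2,2 ; 280

  a_4 = 0·3 + 0·-4 + -2·4 + 2·-1 = -10
  a_5 = 0·-10 + 0·3 + -2·-4 + 2·4 = 16
  a_6 = 0·16 + 0·-10 + -2·3 + 2·-4 = -14
  a_7 = 0·-14 + 0·16 + -2·-10 + 2·3 = 26
  a_8 = 0·26 + 0·-14 + -2·16 + 2·-10 = -52
  a_9 = 0·-52 + 0·26 + -2·-14 + 2·16 = 60
  a_10 = 0·60 + 0·-52 + -2·26 + 2·-14 = -80
  a_11 = 0·-80 + 0·60 + -2·-52 + 2·26 = 156
  a_12 = 0·156 + 0·-80 + -2·60 + 2·-52 = -224
  a_13 = 0·-224 + 0·156 + -2·-80 + 2·60 = 280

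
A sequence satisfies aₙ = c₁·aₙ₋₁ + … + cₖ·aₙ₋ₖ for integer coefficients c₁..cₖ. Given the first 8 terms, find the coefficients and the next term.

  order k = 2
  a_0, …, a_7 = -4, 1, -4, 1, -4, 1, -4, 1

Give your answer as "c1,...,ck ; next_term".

  a_2 = 0·1 + 1·-4 = -4
  a_3 = 0·-4 + 1·1 = 1
  a_4 = 0·1 + 1·-4 = -4
  a_5 = 0·-4 + 1·1 = 1
  a_6 = 0·1 + 1·-4 = -4
  a_7 = 0·-4 + 1·1 = 1
  a_8 = 0·1 + 1·-4 = -4

0,1 ; -4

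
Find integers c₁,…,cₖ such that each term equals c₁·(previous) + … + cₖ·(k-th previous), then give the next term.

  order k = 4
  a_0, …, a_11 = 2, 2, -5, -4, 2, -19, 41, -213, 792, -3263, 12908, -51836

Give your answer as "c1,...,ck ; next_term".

  a_4 = -3·-4 + 4·-5 + 1·2 + 4·2 = 2
  a_5 = -3·2 + 4·-4 + 1·-5 + 4·2 = -19
  a_6 = -3·-19 + 4·2 + 1·-4 + 4·-5 = 41
  a_7 = -3·41 + 4·-19 + 1·2 + 4·-4 = -213
  a_8 = -3·-213 + 4·41 + 1·-19 + 4·2 = 792
  a_9 = -3·792 + 4·-213 + 1·41 + 4·-19 = -3263
  a_10 = -3·-3263 + 4·792 + 1·-213 + 4·41 = 12908
  a_11 = -3·12908 + 4·-3263 + 1·792 + 4·-213 = -51836
  a_12 = -3·-51836 + 4·12908 + 1·-3263 + 4·792 = 207045

-3,4,1,4 ; 207045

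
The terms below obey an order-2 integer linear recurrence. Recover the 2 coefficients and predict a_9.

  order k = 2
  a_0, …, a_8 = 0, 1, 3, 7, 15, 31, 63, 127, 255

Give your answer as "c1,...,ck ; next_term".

  a_2 = 3·1 + -2·0 = 3
  a_3 = 3·3 + -2·1 = 7
  a_4 = 3·7 + -2·3 = 15
  a_5 = 3·15 + -2·7 = 31
  a_6 = 3·31 + -2·15 = 63
  a_7 = 3·63 + -2·31 = 127
  a_8 = 3·127 + -2·63 = 255
  a_9 = 3·255 + -2·127 = 511

3,-2 ; 511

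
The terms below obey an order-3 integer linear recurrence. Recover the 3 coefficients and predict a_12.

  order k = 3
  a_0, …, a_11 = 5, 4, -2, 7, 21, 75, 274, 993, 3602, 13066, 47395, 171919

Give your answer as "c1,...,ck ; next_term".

3,2,1 ; 623613

  a_3 = 3·-2 + 2·4 + 1·5 = 7
  a_4 = 3·7 + 2·-2 + 1·4 = 21
  a_5 = 3·21 + 2·7 + 1·-2 = 75
  a_6 = 3·75 + 2·21 + 1·7 = 274
  a_7 = 3·274 + 2·75 + 1·21 = 993
  a_8 = 3·993 + 2·274 + 1·75 = 3602
  a_9 = 3·3602 + 2·993 + 1·274 = 13066
  a_10 = 3·13066 + 2·3602 + 1·993 = 47395
  a_11 = 3·47395 + 2·13066 + 1·3602 = 171919
  a_12 = 3·171919 + 2·47395 + 1·13066 = 623613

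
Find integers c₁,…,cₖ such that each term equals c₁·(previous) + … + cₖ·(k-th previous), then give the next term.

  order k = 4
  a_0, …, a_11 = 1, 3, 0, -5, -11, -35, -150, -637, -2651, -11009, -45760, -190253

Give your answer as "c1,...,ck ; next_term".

  a_4 = 4·-5 + 0·0 + 2·3 + 3·1 = -11
  a_5 = 4·-11 + 0·-5 + 2·0 + 3·3 = -35
  a_6 = 4·-35 + 0·-11 + 2·-5 + 3·0 = -150
  a_7 = 4·-150 + 0·-35 + 2·-11 + 3·-5 = -637
  a_8 = 4·-637 + 0·-150 + 2·-35 + 3·-11 = -2651
  a_9 = 4·-2651 + 0·-637 + 2·-150 + 3·-35 = -11009
  a_10 = 4·-11009 + 0·-2651 + 2·-637 + 3·-150 = -45760
  a_11 = 4·-45760 + 0·-11009 + 2·-2651 + 3·-637 = -190253
  a_12 = 4·-190253 + 0·-45760 + 2·-11009 + 3·-2651 = -790983

4,0,2,3 ; -790983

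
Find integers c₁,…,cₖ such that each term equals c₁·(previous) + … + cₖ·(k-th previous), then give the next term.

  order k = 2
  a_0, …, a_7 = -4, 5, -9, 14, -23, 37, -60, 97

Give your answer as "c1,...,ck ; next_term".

  a_2 = -1·5 + 1·-4 = -9
  a_3 = -1·-9 + 1·5 = 14
  a_4 = -1·14 + 1·-9 = -23
  a_5 = -1·-23 + 1·14 = 37
  a_6 = -1·37 + 1·-23 = -60
  a_7 = -1·-60 + 1·37 = 97
  a_8 = -1·97 + 1·-60 = -157

-1,1 ; -157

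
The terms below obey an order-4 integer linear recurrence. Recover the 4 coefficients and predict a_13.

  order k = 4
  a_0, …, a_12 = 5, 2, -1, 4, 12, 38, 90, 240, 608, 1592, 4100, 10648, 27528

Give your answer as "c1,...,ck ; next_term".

2,2,-2,2 ; 71336

  a_4 = 2·4 + 2·-1 + -2·2 + 2·5 = 12
  a_5 = 2·12 + 2·4 + -2·-1 + 2·2 = 38
  a_6 = 2·38 + 2·12 + -2·4 + 2·-1 = 90
  a_7 = 2·90 + 2·38 + -2·12 + 2·4 = 240
  a_8 = 2·240 + 2·90 + -2·38 + 2·12 = 608
  a_9 = 2·608 + 2·240 + -2·90 + 2·38 = 1592
  a_10 = 2·1592 + 2·608 + -2·240 + 2·90 = 4100
  a_11 = 2·4100 + 2·1592 + -2·608 + 2·240 = 10648
  a_12 = 2·10648 + 2·4100 + -2·1592 + 2·608 = 27528
  a_13 = 2·27528 + 2·10648 + -2·4100 + 2·1592 = 71336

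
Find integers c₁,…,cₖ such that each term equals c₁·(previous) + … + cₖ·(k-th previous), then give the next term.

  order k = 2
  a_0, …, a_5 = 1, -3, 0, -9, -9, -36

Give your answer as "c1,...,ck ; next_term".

1,3 ; -63

  a_2 = 1·-3 + 3·1 = 0
  a_3 = 1·0 + 3·-3 = -9
  a_4 = 1·-9 + 3·0 = -9
  a_5 = 1·-9 + 3·-9 = -36
  a_6 = 1·-36 + 3·-9 = -63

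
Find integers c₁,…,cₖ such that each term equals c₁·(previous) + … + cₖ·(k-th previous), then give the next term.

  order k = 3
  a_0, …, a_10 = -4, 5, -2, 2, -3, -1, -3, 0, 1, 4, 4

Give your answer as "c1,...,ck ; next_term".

  a_3 = 1·-2 + 0·5 + -1·-4 = 2
  a_4 = 1·2 + 0·-2 + -1·5 = -3
  a_5 = 1·-3 + 0·2 + -1·-2 = -1
  a_6 = 1·-1 + 0·-3 + -1·2 = -3
  a_7 = 1·-3 + 0·-1 + -1·-3 = 0
  a_8 = 1·0 + 0·-3 + -1·-1 = 1
  a_9 = 1·1 + 0·0 + -1·-3 = 4
  a_10 = 1·4 + 0·1 + -1·0 = 4
  a_11 = 1·4 + 0·4 + -1·1 = 3

1,0,-1 ; 3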